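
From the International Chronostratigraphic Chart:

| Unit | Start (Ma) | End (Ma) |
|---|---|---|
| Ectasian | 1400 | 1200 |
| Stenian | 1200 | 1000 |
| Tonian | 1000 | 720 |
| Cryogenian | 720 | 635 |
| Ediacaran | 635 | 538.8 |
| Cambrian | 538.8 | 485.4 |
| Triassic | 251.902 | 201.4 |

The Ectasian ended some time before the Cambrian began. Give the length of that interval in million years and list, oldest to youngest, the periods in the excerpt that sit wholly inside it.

661.2 million years; Stenian, Tonian, Cryogenian, Ediacaran

The Ectasian closes at 1200 Ma and the Cambrian opens at 538.8 Ma, so the interval is 1200 − 538.8 = 661.2 Myr.
A period fits inside if it starts at or after 1200 Ma and ends at or before 538.8 Ma; oldest first that gives Stenian, Tonian, Cryogenian, Ediacaran.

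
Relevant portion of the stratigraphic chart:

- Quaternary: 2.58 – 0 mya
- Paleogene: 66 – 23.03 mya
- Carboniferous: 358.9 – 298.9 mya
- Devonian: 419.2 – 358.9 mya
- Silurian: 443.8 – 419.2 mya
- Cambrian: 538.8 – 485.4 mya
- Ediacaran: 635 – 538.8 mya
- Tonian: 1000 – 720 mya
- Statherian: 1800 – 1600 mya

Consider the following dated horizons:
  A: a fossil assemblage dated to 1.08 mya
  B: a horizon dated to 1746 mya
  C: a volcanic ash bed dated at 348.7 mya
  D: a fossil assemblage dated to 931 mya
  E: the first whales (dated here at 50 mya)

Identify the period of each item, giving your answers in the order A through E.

Match each age against the start–end ranges in the excerpt: A = 1.08 Ma → Quaternary (2.58–0); B = 1746 Ma → Statherian (1800–1600); C = 348.7 Ma → Carboniferous (358.9–298.9); D = 931 Ma → Tonian (1000–720); E = 50 Ma → Paleogene (66–23.03).

A — Quaternary; B — Statherian; C — Carboniferous; D — Tonian; E — Paleogene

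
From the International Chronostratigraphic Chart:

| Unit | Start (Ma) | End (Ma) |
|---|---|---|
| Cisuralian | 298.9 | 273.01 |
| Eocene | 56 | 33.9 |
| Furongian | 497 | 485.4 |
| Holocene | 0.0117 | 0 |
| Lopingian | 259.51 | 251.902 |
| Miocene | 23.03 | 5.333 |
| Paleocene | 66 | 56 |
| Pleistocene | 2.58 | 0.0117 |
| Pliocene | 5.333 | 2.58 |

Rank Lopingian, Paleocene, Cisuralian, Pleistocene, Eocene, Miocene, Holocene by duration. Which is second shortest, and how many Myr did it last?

Durations: Lopingian 7.608; Paleocene 10; Cisuralian 25.89; Pleistocene 2.5683; Eocene 22.1; Miocene 17.697; Holocene 0.0117 Myr.
Sorted shortest-first: Holocene (0.0117), Pleistocene (2.5683), Lopingian (7.608), Paleocene (10), Miocene (17.697), Eocene (22.1), Cisuralian (25.89).
The second shortest is Pleistocene at 2.5683 Myr.

Pleistocene, 2.5683 million years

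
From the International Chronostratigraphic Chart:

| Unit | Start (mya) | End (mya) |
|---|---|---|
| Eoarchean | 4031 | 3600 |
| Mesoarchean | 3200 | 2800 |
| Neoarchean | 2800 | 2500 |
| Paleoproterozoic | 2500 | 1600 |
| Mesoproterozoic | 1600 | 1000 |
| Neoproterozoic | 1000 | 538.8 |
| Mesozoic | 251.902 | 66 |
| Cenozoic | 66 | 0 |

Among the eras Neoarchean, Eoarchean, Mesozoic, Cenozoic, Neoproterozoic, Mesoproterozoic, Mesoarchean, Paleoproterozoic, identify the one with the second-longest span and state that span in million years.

Start − end for each: Neoarchean 2800 − 2500 = 300; Eoarchean 4031 − 3600 = 431; Mesozoic 251.902 − 66 = 185.902; Cenozoic 66 − 0 = 66; Neoproterozoic 1000 − 538.8 = 461.2; Mesoproterozoic 1600 − 1000 = 600; Mesoarchean 3200 − 2800 = 400; Paleoproterozoic 2500 − 1600 = 900.
Ranking these from longest: Paleoproterozoic > Mesoproterozoic > Neoproterozoic > Eoarchean > Mesoarchean > Neoarchean > Mesozoic > Cenozoic.
Position 2 in that ranking is Mesoproterozoic, which lasted 600 Myr.

Mesoproterozoic, 600 million years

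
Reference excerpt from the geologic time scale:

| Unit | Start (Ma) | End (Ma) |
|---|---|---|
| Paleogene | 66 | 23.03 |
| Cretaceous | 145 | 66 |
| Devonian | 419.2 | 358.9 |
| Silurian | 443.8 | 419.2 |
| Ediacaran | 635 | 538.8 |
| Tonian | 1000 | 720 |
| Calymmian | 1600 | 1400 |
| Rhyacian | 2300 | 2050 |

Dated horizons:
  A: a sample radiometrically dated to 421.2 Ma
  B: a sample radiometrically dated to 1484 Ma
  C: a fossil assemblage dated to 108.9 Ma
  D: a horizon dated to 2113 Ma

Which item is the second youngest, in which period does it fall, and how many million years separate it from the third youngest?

A, in the Silurian; 1062.8 million years to B

Sorted youngest-first by Ma: C (108.9), A (421.2), B (1484), D (2113).
The second youngest is A at 421.2 Ma, which lies in 443.8–419.2 Ma: the Silurian.
The third youngest is B at 1484 Ma; separation = |421.2 − 1484| = 1062.8 Myr.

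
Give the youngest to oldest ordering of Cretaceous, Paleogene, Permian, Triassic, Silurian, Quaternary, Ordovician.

Group by era (each group listed oldest first) — Paleozoic: Ordovician, Silurian, Permian; Mesozoic: Triassic, Cretaceous; Cenozoic: Paleogene, Quaternary. The eras run Paleozoic → Mesozoic → Cenozoic. Concatenating the groups in that era order and then reversing gives youngest to oldest.

Quaternary → Paleogene → Cretaceous → Triassic → Permian → Silurian → Ordovician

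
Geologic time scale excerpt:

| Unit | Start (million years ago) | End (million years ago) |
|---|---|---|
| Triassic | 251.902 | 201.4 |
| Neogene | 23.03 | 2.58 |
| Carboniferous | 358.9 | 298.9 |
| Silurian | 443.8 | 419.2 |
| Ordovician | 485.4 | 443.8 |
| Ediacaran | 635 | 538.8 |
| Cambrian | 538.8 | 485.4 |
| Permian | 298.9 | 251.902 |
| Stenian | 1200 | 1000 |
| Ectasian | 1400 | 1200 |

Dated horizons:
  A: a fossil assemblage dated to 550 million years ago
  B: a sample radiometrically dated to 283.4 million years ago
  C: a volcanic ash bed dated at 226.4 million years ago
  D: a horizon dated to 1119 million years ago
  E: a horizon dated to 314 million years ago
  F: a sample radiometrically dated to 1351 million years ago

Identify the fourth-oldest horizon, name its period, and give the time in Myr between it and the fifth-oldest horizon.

Larger Ma means older, so oldest first: F 1351 > D 1119 > A 550 > E 314 > B 283.4 > C 226.4.
Counting 4 along gives E (314 Ma); the excerpt puts that inside the Carboniferous, 358.9–298.9 Ma.
Next in line is B (283.4 Ma), and 314 − 283.4 = 30.6 Myr.

E, in the Carboniferous; 30.6 million years to B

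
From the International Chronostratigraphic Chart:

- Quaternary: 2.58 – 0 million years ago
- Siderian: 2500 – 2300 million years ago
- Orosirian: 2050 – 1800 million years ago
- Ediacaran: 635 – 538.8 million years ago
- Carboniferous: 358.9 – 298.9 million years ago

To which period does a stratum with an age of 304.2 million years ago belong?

304.2 Ma lies between 358.9 and 298.9 Ma, so it falls in the Carboniferous.

Carboniferous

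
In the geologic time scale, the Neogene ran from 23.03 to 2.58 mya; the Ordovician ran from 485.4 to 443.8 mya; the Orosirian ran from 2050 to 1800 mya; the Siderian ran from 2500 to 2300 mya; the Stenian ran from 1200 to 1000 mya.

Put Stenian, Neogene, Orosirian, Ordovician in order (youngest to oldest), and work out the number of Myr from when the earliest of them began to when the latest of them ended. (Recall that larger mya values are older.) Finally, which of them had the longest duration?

Neogene → Ordovician → Stenian → Orosirian; total span 2047.42 Myr; longest is Orosirian

Start ages (Ma): Orosirian 2050, Stenian 1200, Ordovician 485.4, Neogene 23.03.
Ordered youngest to oldest: Neogene, Ordovician, Stenian, Orosirian.
Span = 2050 − 2.58 = 2047.42 Myr.
Durations: Ordovician 41.6, Stenian 200, Orosirian 250, Neogene 20.45 → longest is Orosirian (250 Myr).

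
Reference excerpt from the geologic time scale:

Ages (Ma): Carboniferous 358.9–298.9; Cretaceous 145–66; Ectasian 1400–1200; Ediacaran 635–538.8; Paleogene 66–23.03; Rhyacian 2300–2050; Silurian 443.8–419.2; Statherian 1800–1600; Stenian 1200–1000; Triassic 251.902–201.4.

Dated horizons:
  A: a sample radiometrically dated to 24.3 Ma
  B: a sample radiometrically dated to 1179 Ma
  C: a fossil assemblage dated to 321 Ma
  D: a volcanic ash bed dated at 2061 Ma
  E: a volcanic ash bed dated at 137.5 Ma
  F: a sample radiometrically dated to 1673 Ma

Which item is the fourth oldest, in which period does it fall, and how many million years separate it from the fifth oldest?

Sorted oldest-first by Ma: D (2061), F (1673), B (1179), C (321), E (137.5), A (24.3).
The fourth oldest is C at 321 Ma, which lies in 358.9–298.9 Ma: the Carboniferous.
The fifth oldest is E at 137.5 Ma; separation = |321 − 137.5| = 183.5 Myr.

C, in the Carboniferous; 183.5 million years to E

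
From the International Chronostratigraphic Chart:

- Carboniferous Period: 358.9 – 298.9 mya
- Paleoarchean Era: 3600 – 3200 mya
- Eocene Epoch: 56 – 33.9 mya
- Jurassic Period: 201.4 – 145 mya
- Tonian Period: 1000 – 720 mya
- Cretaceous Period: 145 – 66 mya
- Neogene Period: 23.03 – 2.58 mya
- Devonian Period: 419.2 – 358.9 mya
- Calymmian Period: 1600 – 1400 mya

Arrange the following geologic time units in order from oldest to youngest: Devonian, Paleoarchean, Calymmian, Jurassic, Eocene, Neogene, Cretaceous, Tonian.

Sorting by start age (descending Ma, since larger Ma = older): Paleoarchean began 3600, Calymmian began 1600, Tonian began 1000, Devonian began 419.2, Jurassic began 201.4, Cretaceous began 145, Eocene began 56, Neogene began 23.03.

Paleoarchean → Calymmian → Tonian → Devonian → Jurassic → Cretaceous → Eocene → Neogene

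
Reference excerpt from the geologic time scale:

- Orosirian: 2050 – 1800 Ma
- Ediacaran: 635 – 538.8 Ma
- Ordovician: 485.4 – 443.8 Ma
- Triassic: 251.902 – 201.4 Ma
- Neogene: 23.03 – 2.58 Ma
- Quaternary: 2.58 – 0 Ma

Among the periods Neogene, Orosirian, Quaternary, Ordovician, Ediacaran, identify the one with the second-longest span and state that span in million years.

Ediacaran, 96.2 million years

Start − end for each: Neogene 23.03 − 2.58 = 20.45; Orosirian 2050 − 1800 = 250; Quaternary 2.58 − 0 = 2.58; Ordovician 485.4 − 443.8 = 41.6; Ediacaran 635 − 538.8 = 96.2.
Ranking these from longest: Orosirian > Ediacaran > Ordovician > Neogene > Quaternary.
Position 2 in that ranking is Ediacaran, which lasted 96.2 Myr.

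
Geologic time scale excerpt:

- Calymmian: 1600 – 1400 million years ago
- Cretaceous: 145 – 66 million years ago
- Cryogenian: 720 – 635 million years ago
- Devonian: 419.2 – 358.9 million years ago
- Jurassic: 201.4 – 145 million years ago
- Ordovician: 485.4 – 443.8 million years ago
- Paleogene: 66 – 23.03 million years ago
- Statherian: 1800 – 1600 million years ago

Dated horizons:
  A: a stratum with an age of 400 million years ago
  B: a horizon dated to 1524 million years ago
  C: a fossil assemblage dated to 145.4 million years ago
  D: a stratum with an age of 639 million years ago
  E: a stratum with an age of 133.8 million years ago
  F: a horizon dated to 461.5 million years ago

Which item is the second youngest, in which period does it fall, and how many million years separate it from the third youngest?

C, in the Jurassic; 254.6 million years to A

Smaller Ma means younger, so youngest first: E 133.8 < C 145.4 < A 400 < F 461.5 < D 639 < B 1524.
Counting 2 along gives C (145.4 Ma); the excerpt puts that inside the Jurassic, 201.4–145 Ma.
Next in line is A (400 Ma), and 400 − 145.4 = 254.6 Myr.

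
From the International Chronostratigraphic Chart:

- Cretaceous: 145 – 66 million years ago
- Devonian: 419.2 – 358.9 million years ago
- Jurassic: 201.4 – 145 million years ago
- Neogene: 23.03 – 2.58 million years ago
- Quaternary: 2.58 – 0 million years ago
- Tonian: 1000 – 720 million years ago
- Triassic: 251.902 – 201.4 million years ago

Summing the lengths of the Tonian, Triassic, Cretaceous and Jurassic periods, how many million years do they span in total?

465.902 million years

Duration is start − end for each: (1000 − 720) + (251.902 − 201.4) + (145 − 66) + (201.4 − 145).
That is 280 + 50.502 + 79 + 56.4, which totals 465.902 million years.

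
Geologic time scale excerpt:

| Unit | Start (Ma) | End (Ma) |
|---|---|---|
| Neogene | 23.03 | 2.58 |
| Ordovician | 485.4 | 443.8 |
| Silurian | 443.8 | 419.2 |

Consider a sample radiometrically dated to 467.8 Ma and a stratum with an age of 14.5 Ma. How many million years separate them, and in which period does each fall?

453.3 million years apart; the first in the Ordovician, the second in the Neogene

Elapsed time: 467.8 − 14.5 = 453.3 Myr.
467.8 Ma lies within 485.4–443.8 Ma: Ordovician.
14.5 Ma lies within 23.03–2.58 Ma: Neogene.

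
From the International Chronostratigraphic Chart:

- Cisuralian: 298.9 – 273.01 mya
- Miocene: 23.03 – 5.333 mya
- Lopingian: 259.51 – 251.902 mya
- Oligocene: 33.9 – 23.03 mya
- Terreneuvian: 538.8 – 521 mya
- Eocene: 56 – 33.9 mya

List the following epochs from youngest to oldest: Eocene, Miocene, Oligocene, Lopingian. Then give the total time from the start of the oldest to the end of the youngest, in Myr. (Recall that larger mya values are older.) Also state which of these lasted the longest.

Start ages (Ma): Lopingian 259.51, Eocene 56, Oligocene 33.9, Miocene 23.03.
Ordered youngest to oldest: Miocene, Oligocene, Eocene, Lopingian.
Span = 259.51 − 5.333 = 254.177 Myr.
Durations: Oligocene 10.87, Lopingian 7.608, Eocene 22.1, Miocene 17.697 → longest is Eocene (22.1 Myr).

Miocene → Oligocene → Eocene → Lopingian; total span 254.177 Myr; longest is Eocene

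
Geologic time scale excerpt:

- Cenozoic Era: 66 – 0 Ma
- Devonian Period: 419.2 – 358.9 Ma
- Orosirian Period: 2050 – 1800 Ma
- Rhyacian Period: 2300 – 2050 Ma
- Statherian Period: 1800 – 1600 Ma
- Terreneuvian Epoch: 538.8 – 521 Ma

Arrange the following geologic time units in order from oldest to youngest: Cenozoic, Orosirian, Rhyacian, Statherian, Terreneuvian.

Sorting by start age (descending Ma, since larger Ma = older): Rhyacian start 2300, Orosirian start 2050, Statherian start 1800, Terreneuvian start 538.8, Cenozoic start 66.

Rhyacian, Orosirian, Statherian, Terreneuvian, Cenozoic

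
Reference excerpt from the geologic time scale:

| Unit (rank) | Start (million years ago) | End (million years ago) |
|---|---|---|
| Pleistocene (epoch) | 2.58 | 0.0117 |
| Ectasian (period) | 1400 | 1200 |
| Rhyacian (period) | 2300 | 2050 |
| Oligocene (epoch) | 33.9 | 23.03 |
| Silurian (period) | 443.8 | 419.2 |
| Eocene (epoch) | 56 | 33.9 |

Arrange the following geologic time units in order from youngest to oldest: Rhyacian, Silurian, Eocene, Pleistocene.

Sorting by start age (ascending Ma, since larger Ma = older): Pleistocene start 2.58, Eocene start 56, Silurian start 443.8, Rhyacian start 2300.

Pleistocene → Eocene → Silurian → Rhyacian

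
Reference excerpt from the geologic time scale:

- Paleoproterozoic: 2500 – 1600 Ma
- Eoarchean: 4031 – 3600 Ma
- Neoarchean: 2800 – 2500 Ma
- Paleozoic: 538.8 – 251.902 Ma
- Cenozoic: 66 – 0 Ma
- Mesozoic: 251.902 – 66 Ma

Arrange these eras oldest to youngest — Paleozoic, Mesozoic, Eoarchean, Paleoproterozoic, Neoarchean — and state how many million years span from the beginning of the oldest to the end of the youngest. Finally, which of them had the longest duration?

From the excerpt: Paleozoic 538.8–251.902; Mesozoic 251.902–66; Eoarchean 4031–3600; Paleoproterozoic 2500–1600; Neoarchean 2800–2500 (Ma).
Larger Ma is earlier, so the oldest is Eoarchean and the youngest is Mesozoic; oldest to youngest: Eoarchean, Neoarchean, Paleoproterozoic, Paleozoic, Mesozoic.
Oldest start 4031 minus youngest end 66 gives 3965 Myr overall.
Individual lengths (start − end): Paleoproterozoic 900; Neoarchean 300; Paleozoic 286.898; Eoarchean 431; Mesozoic 185.902. The largest is Paleoproterozoic at 900 Myr.

Eoarchean → Neoarchean → Paleoproterozoic → Paleozoic → Mesozoic; total span 3965 Myr; longest is Paleoproterozoic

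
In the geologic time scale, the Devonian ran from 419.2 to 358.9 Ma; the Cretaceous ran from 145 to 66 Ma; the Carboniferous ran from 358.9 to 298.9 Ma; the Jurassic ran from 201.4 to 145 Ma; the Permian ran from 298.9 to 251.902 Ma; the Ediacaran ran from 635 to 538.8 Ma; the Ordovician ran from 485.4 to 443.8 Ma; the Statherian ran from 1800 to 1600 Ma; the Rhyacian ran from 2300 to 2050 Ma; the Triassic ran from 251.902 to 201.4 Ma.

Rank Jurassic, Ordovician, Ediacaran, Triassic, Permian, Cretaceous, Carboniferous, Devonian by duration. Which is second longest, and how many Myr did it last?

Cretaceous, 79 million years

Start − end for each: Jurassic 201.4 − 145 = 56.4; Ordovician 485.4 − 443.8 = 41.6; Ediacaran 635 − 538.8 = 96.2; Triassic 251.902 − 201.4 = 50.502; Permian 298.9 − 251.902 = 46.998; Cretaceous 145 − 66 = 79; Carboniferous 358.9 − 298.9 = 60; Devonian 419.2 − 358.9 = 60.3.
Ranking these from longest: Ediacaran > Cretaceous > Devonian > Carboniferous > Jurassic > Triassic > Permian > Ordovician.
Position 2 in that ranking is Cretaceous, which lasted 79 Myr.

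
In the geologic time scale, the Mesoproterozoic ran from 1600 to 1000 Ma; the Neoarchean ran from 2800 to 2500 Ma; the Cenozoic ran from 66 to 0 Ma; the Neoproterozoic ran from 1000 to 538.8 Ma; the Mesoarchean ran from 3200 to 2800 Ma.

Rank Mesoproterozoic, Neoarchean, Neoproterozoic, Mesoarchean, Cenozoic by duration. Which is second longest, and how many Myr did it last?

Start − end for each: Mesoproterozoic 1600 − 1000 = 600; Neoarchean 2800 − 2500 = 300; Neoproterozoic 1000 − 538.8 = 461.2; Mesoarchean 3200 − 2800 = 400; Cenozoic 66 − 0 = 66.
Ranking these from longest: Mesoproterozoic > Neoproterozoic > Mesoarchean > Neoarchean > Cenozoic.
Position 2 in that ranking is Neoproterozoic, which lasted 461.2 Myr.

Neoproterozoic, 461.2 million years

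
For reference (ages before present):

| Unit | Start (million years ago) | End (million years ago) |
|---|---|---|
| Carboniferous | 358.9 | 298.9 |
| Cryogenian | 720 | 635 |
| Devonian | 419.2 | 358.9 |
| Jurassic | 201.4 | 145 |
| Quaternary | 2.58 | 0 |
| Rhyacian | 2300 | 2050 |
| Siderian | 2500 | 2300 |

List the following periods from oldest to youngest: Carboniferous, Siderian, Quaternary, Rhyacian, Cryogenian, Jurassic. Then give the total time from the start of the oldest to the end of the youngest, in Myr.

From the excerpt: Carboniferous 358.9–298.9; Siderian 2500–2300; Quaternary 2.58–0; Rhyacian 2300–2050; Cryogenian 720–635; Jurassic 201.4–145 (Ma).
Larger Ma is earlier, so the oldest is Siderian and the youngest is Quaternary; oldest to youngest: Siderian, Rhyacian, Cryogenian, Carboniferous, Jurassic, Quaternary.
Oldest start 2500 minus youngest end 0 gives 2500 Myr overall.

Siderian, Rhyacian, Cryogenian, Carboniferous, Jurassic, Quaternary; total span 2500 Myr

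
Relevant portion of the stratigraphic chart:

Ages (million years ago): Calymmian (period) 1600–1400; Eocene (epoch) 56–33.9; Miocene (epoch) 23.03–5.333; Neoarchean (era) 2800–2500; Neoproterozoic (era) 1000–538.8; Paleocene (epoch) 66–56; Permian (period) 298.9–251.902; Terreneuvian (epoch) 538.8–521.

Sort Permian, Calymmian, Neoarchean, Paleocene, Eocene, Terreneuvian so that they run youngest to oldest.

Read off each span (Ma): Permian 298.9–251.902; Calymmian 1600–1400; Neoarchean 2800–2500; Paleocene 66–56; Eocene 56–33.9; Terreneuvian 538.8–521.
Larger Ma is older, so oldest→youngest is Neoarchean, Calymmian, Terreneuvian, Permian, Paleocene, Eocene; reverse it for youngest→oldest.

Eocene → Paleocene → Permian → Terreneuvian → Calymmian → Neoarchean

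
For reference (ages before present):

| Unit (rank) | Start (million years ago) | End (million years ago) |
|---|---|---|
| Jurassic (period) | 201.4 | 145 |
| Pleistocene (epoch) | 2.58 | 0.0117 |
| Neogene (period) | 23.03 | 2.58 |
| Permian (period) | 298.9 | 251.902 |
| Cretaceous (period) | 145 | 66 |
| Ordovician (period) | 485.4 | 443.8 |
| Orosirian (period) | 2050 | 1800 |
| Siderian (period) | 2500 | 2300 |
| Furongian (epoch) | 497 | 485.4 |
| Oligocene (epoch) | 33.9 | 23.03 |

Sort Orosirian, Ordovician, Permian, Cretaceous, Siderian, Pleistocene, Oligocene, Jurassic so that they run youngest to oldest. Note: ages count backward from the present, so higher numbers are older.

Pleistocene, then Oligocene, then Cretaceous, then Jurassic, then Permian, then Ordovician, then Orosirian, then Siderian

Sorting by start age (ascending Ma, since larger Ma = older): Pleistocene began 2.58, Oligocene began 33.9, Cretaceous began 145, Jurassic began 201.4, Permian began 298.9, Ordovician began 485.4, Orosirian began 2050, Siderian began 2500.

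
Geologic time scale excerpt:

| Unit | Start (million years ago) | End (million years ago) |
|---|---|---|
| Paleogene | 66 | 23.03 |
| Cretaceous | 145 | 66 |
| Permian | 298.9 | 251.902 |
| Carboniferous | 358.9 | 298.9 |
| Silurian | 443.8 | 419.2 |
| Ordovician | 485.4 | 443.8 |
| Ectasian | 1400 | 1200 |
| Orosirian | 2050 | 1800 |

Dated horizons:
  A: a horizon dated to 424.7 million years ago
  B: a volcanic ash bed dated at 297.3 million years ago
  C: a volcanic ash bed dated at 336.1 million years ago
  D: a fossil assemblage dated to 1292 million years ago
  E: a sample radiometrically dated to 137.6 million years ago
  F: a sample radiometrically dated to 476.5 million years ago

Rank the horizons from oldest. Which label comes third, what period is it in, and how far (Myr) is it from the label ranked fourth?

Larger Ma means older, so oldest first: D 1292 > F 476.5 > A 424.7 > C 336.1 > B 297.3 > E 137.6.
Counting 3 along gives A (424.7 Ma); the excerpt puts that inside the Silurian, 443.8–419.2 Ma.
Next in line is C (336.1 Ma), and 424.7 − 336.1 = 88.6 Myr.

A, in the Silurian; 88.6 million years to C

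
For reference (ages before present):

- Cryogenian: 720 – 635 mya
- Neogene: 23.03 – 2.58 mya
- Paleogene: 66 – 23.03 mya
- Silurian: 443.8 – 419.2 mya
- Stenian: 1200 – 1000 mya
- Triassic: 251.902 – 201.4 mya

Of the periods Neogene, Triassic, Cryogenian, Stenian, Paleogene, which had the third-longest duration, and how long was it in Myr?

Durations: Neogene 20.45; Triassic 50.502; Cryogenian 85; Stenian 200; Paleogene 42.97 Myr.
Sorted longest-first: Stenian (200), Cryogenian (85), Triassic (50.502), Paleogene (42.97), Neogene (20.45).
The third longest is Triassic at 50.502 Myr.

Triassic, 50.502 million years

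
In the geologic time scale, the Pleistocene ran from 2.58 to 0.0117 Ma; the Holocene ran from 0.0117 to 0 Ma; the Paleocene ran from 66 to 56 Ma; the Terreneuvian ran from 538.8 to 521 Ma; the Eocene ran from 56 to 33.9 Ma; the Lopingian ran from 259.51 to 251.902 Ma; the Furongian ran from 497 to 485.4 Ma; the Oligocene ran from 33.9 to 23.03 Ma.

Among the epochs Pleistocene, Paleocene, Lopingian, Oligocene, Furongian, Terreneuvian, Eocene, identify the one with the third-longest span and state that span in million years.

Start − end for each: Pleistocene 2.58 − 0.0117 = 2.5683; Paleocene 66 − 56 = 10; Lopingian 259.51 − 251.902 = 7.608; Oligocene 33.9 − 23.03 = 10.87; Furongian 497 − 485.4 = 11.6; Terreneuvian 538.8 − 521 = 17.8; Eocene 56 − 33.9 = 22.1.
Ranking these from longest: Eocene > Terreneuvian > Furongian > Oligocene > Paleocene > Lopingian > Pleistocene.
Position 3 in that ranking is Furongian, which lasted 11.6 Myr.

Furongian, 11.6 million years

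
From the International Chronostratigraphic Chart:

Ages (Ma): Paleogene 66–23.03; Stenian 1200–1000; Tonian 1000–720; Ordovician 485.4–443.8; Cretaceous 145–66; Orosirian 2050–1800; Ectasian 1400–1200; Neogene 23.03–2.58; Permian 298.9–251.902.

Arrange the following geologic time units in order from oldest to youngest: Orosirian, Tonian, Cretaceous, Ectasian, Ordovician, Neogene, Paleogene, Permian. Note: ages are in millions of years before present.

Orosirian, then Ectasian, then Tonian, then Ordovician, then Permian, then Cretaceous, then Paleogene, then Neogene

Sorting by start age (descending Ma, since larger Ma = older): Orosirian start 2050, Ectasian start 1400, Tonian start 1000, Ordovician start 485.4, Permian start 298.9, Cretaceous start 145, Paleogene start 66, Neogene start 23.03.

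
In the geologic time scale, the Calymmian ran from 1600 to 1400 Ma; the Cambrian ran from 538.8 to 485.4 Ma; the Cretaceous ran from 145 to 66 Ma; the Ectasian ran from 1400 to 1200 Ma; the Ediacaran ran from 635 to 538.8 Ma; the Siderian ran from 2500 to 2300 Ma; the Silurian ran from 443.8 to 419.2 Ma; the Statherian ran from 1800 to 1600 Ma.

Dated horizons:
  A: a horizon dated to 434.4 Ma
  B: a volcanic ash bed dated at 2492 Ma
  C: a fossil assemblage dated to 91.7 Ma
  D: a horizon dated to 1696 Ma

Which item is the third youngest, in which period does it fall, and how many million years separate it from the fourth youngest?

D, in the Statherian; 796 million years to B

Smaller Ma means younger, so youngest first: C 91.7 < A 434.4 < D 1696 < B 2492.
Counting 3 along gives D (1696 Ma); the excerpt puts that inside the Statherian, 1800–1600 Ma.
Next in line is B (2492 Ma), and 2492 − 1696 = 796 Myr.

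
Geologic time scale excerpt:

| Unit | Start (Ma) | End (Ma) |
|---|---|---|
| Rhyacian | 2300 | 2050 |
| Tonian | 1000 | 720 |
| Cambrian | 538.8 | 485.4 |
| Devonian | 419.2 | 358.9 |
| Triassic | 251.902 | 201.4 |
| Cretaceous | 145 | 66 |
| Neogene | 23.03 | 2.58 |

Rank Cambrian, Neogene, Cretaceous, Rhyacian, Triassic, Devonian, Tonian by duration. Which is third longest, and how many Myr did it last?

Durations: Cambrian 53.4; Neogene 20.45; Cretaceous 79; Rhyacian 250; Triassic 50.502; Devonian 60.3; Tonian 280 Myr.
Sorted longest-first: Tonian (280), Rhyacian (250), Cretaceous (79), Devonian (60.3), Cambrian (53.4), Triassic (50.502), Neogene (20.45).
The third longest is Cretaceous at 79 Myr.

Cretaceous, 79 million years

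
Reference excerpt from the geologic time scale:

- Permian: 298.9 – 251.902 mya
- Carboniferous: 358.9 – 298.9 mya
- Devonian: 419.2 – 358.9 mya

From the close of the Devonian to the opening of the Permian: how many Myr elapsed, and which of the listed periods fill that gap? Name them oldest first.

The Devonian closes at 358.9 Ma and the Permian opens at 298.9 Ma, so the interval is 358.9 − 298.9 = 60 Myr.
A period fits inside if it starts at or after 358.9 Ma and ends at or before 298.9 Ma; oldest first that gives Carboniferous.

60 million years; Carboniferous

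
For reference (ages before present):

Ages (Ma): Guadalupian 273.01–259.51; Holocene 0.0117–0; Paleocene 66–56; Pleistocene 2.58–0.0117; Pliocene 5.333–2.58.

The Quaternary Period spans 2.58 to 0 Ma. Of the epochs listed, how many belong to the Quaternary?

Epochs inside 2.58–0 Ma: Pleistocene, Holocene — 2 in total.

2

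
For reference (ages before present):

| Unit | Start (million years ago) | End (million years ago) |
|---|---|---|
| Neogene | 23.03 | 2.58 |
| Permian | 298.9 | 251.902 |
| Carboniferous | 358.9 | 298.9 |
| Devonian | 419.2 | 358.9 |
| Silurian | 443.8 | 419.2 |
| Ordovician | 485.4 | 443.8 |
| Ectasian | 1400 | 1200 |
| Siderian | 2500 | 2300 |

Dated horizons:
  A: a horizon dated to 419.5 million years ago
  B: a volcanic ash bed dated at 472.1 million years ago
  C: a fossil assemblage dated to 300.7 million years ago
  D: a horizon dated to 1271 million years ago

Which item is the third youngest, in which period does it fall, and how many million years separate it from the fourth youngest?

B, in the Ordovician; 798.9 million years to D

Smaller Ma means younger, so youngest first: C 300.7 < A 419.5 < B 472.1 < D 1271.
Counting 3 along gives B (472.1 Ma); the excerpt puts that inside the Ordovician, 485.4–443.8 Ma.
Next in line is D (1271 Ma), and 1271 − 472.1 = 798.9 Myr.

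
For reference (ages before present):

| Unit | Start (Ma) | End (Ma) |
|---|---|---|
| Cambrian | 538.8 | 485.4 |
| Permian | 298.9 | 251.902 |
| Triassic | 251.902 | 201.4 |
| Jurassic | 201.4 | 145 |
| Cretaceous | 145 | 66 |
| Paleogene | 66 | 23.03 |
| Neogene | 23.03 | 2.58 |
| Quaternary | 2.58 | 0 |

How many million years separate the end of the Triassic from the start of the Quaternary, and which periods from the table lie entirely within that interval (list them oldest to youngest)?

198.82 million years; Jurassic, Cretaceous, Paleogene, Neogene

The Triassic closes at 201.4 Ma and the Quaternary opens at 2.58 Ma, so the interval is 201.4 − 2.58 = 198.82 Myr.
A period fits inside if it starts at or after 201.4 Ma and ends at or before 2.58 Ma; oldest first that gives Jurassic, Cretaceous, Paleogene, Neogene.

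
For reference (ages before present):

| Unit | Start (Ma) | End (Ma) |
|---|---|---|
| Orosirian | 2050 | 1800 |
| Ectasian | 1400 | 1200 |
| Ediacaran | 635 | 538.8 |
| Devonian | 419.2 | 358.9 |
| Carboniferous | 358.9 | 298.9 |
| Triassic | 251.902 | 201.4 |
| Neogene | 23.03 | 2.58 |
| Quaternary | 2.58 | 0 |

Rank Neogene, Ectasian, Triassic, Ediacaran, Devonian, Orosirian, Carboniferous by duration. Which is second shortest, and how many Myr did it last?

Triassic, 50.502 million years

Start − end for each: Neogene 23.03 − 2.58 = 20.45; Ectasian 1400 − 1200 = 200; Triassic 251.902 − 201.4 = 50.502; Ediacaran 635 − 538.8 = 96.2; Devonian 419.2 − 358.9 = 60.3; Orosirian 2050 − 1800 = 250; Carboniferous 358.9 − 298.9 = 60.
Ranking these from shortest: Neogene < Triassic < Carboniferous < Devonian < Ediacaran < Ectasian < Orosirian.
Position 2 in that ranking is Triassic, which lasted 50.502 Myr.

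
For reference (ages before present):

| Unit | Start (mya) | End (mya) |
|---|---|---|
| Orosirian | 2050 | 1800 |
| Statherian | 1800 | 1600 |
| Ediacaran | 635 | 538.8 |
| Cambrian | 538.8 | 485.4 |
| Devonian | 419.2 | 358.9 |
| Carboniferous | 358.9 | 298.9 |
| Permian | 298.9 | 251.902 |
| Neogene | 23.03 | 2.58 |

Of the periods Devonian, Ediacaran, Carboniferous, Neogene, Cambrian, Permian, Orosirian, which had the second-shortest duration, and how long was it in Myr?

Permian, 46.998 million years

Durations: Devonian 60.3; Ediacaran 96.2; Carboniferous 60; Neogene 20.45; Cambrian 53.4; Permian 46.998; Orosirian 250 Myr.
Sorted shortest-first: Neogene (20.45), Permian (46.998), Cambrian (53.4), Carboniferous (60), Devonian (60.3), Ediacaran (96.2), Orosirian (250).
The second shortest is Permian at 46.998 Myr.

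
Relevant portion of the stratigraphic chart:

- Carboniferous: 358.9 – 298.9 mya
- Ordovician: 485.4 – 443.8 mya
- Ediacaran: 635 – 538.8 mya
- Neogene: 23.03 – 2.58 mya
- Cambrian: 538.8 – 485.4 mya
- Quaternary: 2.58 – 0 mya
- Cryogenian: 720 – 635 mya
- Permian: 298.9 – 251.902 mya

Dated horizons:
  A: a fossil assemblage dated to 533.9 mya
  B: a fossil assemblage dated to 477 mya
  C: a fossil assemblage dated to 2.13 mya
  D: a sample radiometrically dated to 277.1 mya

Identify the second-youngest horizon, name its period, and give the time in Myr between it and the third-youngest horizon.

Sorted youngest-first by Ma: C (2.13), D (277.1), B (477), A (533.9).
The second youngest is D at 277.1 Ma, which lies in 298.9–251.902 Ma: the Permian.
The third youngest is B at 477 Ma; separation = |277.1 − 477| = 199.9 Myr.

D, in the Permian; 199.9 million years to B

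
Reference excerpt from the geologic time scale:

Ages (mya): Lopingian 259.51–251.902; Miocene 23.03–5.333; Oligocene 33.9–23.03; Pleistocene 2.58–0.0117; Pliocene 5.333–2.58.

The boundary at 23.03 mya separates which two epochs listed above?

Oligocene and Miocene

The Oligocene ends at 23.03 mya and the Miocene begins at 23.03 mya, so they share that boundary.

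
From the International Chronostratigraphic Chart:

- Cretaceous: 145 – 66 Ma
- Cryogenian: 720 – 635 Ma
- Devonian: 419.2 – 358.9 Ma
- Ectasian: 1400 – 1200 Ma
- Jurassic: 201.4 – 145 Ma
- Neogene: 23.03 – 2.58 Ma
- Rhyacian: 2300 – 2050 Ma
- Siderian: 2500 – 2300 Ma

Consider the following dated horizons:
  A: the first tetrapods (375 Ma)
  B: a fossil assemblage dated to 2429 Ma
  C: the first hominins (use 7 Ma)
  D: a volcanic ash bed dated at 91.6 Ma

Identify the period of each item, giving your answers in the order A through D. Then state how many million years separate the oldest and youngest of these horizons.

A: 375 Ma lies in 419.2–358.9 Ma, so Devonian.
B: 2429 Ma lies in 2500–2300 Ma, so Siderian.
C: 7 Ma lies in 23.03–2.58 Ma, so Neogene.
D: 91.6 Ma lies in 145–66 Ma, so Cretaceous.
Oldest = 2429 Ma, youngest = 7 Ma → span 2422 Myr.

A — Devonian; B — Siderian; C — Neogene; D — Cretaceous; span 2422 million years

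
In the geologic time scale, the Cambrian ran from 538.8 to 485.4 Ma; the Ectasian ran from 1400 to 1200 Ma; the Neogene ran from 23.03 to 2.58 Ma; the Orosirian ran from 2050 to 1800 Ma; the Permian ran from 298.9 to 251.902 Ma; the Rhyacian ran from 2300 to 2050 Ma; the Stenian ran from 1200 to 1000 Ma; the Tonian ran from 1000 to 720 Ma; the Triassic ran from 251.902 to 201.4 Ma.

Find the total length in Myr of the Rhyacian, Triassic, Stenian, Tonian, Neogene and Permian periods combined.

Each duration: Rhyacian = 250; Triassic = 50.502; Stenian = 200; Tonian = 280; Neogene = 20.45; Permian = 46.998.
Sum: 250 + 50.502 + 200 + 280 + 20.45 + 46.998 = 847.95 Myr.

847.95 million years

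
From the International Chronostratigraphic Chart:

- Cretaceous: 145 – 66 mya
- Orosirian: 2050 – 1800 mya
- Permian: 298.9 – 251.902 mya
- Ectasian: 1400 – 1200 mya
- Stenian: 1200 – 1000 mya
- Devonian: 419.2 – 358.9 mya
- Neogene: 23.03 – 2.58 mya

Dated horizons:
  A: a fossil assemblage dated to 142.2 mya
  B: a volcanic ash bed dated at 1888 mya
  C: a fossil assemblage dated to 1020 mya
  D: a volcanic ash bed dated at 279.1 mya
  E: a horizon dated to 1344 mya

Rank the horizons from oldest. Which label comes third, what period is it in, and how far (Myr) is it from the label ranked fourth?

Larger Ma means older, so oldest first: B 1888 > E 1344 > C 1020 > D 279.1 > A 142.2.
Counting 3 along gives C (1020 Ma); the excerpt puts that inside the Stenian, 1200–1000 Ma.
Next in line is D (279.1 Ma), and 1020 − 279.1 = 740.9 Myr.

C, in the Stenian; 740.9 million years to D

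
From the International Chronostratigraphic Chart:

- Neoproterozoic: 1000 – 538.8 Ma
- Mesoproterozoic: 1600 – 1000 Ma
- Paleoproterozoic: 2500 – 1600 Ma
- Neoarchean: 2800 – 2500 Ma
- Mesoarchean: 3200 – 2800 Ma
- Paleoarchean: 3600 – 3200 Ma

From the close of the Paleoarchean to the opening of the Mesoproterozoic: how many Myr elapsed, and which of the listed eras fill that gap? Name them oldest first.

End of Paleoarchean = 3200 Ma; start of Mesoproterozoic = 1600 Ma.
Gap = 3200 − 1600 = 1600 Myr.
Eras wholly inside 3200–1600 Ma: Mesoarchean (3200–2800), Neoarchean (2800–2500), Paleoproterozoic (2500–1600).

1600 million years; Mesoarchean, Neoarchean, Paleoproterozoic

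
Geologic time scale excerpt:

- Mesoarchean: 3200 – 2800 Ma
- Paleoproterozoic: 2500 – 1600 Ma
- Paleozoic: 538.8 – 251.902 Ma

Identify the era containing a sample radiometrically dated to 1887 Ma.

1887 Ma lies between 2500 and 1600 Ma, so it falls in the Paleoproterozoic.

Paleoproterozoic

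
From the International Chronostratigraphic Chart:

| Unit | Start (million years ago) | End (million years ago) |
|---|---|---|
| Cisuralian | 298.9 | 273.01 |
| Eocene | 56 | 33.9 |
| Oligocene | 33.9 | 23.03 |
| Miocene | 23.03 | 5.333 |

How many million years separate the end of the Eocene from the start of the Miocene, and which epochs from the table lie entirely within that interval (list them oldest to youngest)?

10.87 million years; Oligocene

The Eocene closes at 33.9 Ma and the Miocene opens at 23.03 Ma, so the interval is 33.9 − 23.03 = 10.87 Myr.
An epoch fits inside if it starts at or after 33.9 Ma and ends at or before 23.03 Ma; oldest first that gives Oligocene.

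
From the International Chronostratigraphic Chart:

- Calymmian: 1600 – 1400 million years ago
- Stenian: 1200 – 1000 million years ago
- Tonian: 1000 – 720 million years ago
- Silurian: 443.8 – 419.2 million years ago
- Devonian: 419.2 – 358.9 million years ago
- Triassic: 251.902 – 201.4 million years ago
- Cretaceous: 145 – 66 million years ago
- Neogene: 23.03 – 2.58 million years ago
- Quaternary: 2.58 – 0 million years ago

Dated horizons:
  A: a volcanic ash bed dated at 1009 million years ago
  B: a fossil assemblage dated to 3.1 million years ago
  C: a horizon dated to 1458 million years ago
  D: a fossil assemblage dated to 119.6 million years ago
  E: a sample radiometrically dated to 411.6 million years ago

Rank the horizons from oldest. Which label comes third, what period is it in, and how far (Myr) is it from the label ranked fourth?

Larger Ma means older, so oldest first: C 1458 > A 1009 > E 411.6 > D 119.6 > B 3.1.
Counting 3 along gives E (411.6 Ma); the excerpt puts that inside the Devonian, 419.2–358.9 Ma.
Next in line is D (119.6 Ma), and 411.6 − 119.6 = 292 Myr.

E, in the Devonian; 292 million years to D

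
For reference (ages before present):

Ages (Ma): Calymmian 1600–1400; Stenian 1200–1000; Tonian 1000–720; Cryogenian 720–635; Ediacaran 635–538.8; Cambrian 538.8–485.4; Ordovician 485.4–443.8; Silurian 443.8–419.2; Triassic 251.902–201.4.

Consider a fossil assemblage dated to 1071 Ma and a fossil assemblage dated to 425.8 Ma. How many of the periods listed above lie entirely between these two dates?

5

The older date is 1071 Ma and the younger is 425.8 Ma.
Periods with start < 1071 and end > 425.8 Ma: Tonian (1000–720), Cryogenian (720–635), Ediacaran (635–538.8), Cambrian (538.8–485.4), Ordovician (485.4–443.8).
That is 5 complete periods.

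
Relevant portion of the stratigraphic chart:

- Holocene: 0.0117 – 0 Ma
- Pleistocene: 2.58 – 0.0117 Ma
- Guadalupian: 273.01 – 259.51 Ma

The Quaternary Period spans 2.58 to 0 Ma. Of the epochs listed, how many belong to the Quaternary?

2

Epochs inside 2.58–0 Ma: Pleistocene, Holocene — 2 in total.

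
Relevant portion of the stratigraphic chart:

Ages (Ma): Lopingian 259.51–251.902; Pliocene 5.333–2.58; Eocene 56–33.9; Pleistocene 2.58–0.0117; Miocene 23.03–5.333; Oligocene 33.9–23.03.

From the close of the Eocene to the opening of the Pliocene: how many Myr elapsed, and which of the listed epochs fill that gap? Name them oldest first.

28.567 million years; Oligocene, Miocene

End of Eocene = 33.9 Ma; start of Pliocene = 5.333 Ma.
Gap = 33.9 − 5.333 = 28.567 Myr.
Epochs wholly inside 33.9–5.333 Ma: Oligocene (33.9–23.03), Miocene (23.03–5.333).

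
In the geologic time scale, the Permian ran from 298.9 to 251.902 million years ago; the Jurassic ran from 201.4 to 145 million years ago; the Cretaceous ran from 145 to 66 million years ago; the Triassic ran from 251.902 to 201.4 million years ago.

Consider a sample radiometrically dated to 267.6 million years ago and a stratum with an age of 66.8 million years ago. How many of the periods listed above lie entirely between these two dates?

267.6 Ma sits inside the Permian (298.9–251.902) and 66.8 Ma inside the Cretaceous (145–66); neither of those is wholly between the two dates.
The listed periods lying completely between them are Triassic, Jurassic — 2 in all.

2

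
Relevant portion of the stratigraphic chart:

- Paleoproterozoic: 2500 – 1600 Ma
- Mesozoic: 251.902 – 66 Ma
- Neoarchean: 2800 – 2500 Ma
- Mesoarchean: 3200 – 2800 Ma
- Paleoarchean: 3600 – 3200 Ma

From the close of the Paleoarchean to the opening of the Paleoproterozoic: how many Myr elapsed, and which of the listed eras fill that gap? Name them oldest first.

End of Paleoarchean = 3200 Ma; start of Paleoproterozoic = 2500 Ma.
Gap = 3200 − 2500 = 700 Myr.
Eras wholly inside 3200–2500 Ma: Mesoarchean (3200–2800), Neoarchean (2800–2500).

700 million years; Mesoarchean, Neoarchean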